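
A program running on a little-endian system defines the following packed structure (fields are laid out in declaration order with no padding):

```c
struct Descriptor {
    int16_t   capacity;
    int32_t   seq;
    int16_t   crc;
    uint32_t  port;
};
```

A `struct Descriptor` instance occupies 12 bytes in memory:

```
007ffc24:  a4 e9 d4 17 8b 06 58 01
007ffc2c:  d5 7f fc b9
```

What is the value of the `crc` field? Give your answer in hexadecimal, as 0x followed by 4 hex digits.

`crc` follows `capacity` (2 B), `seq` (4 B), so it starts at offset 2 + 4 = 6 and occupies 2 bytes.
Bytes at offsets 6..7: 58 01.
Little-endian: lowest address holds the least-significant byte.
Reassemble most-significant byte first: 01 58 → 0x0158.

0x0158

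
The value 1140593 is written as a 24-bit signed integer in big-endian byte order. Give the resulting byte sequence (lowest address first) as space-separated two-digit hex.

1140593 in hexadecimal, padded to 24 bits, is 0x116771.
Split into bytes (most-significant first): 11 67 71.
In big-endian order the high byte comes first in memory.
So the memory order matches the most-significant-first order: 11 67 71.

11 67 71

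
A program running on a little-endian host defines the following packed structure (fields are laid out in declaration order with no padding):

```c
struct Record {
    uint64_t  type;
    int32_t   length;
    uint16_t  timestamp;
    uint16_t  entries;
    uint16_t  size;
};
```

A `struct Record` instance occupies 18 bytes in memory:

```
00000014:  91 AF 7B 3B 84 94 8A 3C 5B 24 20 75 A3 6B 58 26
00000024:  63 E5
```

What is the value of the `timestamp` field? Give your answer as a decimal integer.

27555

`timestamp` follows `type` (8 B), `length` (4 B), so it starts at offset 8 + 4 = 12 and occupies 2 bytes.
Bytes at offsets 12..13: A3 6B.
In little-endian order the low byte comes first in memory.
Reassemble most-significant byte first: 6B A3 → 0x6BA3.
0x6BA3 = 27555.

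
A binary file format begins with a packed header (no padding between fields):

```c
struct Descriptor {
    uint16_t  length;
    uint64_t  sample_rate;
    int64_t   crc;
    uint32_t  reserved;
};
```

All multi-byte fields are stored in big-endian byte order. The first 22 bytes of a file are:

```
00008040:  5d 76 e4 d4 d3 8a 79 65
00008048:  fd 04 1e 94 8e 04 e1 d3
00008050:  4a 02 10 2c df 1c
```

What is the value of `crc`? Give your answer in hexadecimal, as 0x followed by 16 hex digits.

`crc` follows `length` (2 B), `sample_rate` (8 B), so it starts at offset 2 + 8 = 10 and occupies 8 bytes.
Bytes at offsets 10..17: 1E 94 8E 04 E1 D3 4A 02.
Big-endian: lowest address holds the most-significant byte.
The bytes are already most-significant first: 0x1E948E04E1D34A02.

0x1E948E04E1D34A02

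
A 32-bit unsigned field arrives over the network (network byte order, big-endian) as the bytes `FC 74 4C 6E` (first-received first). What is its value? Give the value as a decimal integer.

4235480174

In big-endian order the high byte comes first in memory.
The bytes are already most-significant first: 0xFC744C6E.
0xFC744C6E = 4235480174.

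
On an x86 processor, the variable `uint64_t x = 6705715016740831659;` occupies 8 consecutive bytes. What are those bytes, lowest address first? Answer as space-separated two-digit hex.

6705715016740831659 in hexadecimal, padded to 64 bits, is 0x5D0F7C4781D701AB.
Split into bytes (most-significant first): 5D 0F 7C 47 81 D7 01 AB.
Little-endian: lowest address holds the least-significant byte.
So at ascending addresses the bytes are AB 01 D7 81 47 7C 0F 5D.

AB 01 D7 81 47 7C 0F 5D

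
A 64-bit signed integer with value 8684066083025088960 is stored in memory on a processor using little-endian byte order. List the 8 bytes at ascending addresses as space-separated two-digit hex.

8684066083025088960 in hexadecimal, padded to 64 bits, is 0x78840017A4BA71C0.
Split into bytes (most-significant first): 78 84 00 17 A4 BA 71 C0.
In little-endian order the low byte comes first in memory.
So at ascending addresses the bytes are C0 71 BA A4 17 00 84 78.

C0 71 BA A4 17 00 84 78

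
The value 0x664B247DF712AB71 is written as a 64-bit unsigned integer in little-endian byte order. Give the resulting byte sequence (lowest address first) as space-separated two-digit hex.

Split into bytes (most-significant first): 66 4B 24 7D F7 12 AB 71.
In little-endian order the low byte comes first in memory.
So at ascending addresses the bytes are 71 AB 12 F7 7D 24 4B 66.

71 AB 12 F7 7D 24 4B 66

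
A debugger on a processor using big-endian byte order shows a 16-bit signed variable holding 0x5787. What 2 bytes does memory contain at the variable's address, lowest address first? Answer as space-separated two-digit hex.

Split into bytes (most-significant first): 57 87.
Big-endian stores the most-significant byte at the lowest address.
So the memory order matches the most-significant-first order: 57 87.

57 87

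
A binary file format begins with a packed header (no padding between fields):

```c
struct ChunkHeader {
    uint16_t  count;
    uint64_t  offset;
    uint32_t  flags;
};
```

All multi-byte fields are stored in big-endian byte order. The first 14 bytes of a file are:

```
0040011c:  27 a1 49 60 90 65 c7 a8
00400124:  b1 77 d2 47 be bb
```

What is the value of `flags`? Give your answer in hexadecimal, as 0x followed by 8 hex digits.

`flags` follows `count` (2 B), `offset` (8 B), so it starts at offset 2 + 8 = 10 and occupies 4 bytes.
Bytes at offsets 10..13: D2 47 BE BB.
In big-endian order the high byte comes first in memory.
The bytes are already most-significant first: 0xD247BEBB.

0xD247BEBB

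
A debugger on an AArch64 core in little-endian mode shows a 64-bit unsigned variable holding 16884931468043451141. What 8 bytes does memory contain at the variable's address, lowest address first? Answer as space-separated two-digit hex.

16884931468043451141 in hexadecimal, padded to 64 bits, is 0xEA5353B5C18B7B05.
Split into bytes (most-significant first): EA 53 53 B5 C1 8B 7B 05.
In little-endian order the low byte comes first in memory.
So at ascending addresses the bytes are 05 7B 8B C1 B5 53 53 EA.

05 7B 8B C1 B5 53 53 EA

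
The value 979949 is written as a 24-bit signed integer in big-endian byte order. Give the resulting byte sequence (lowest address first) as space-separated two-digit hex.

979949 in hexadecimal, padded to 24 bits, is 0x0EF3ED.
Split into bytes (most-significant first): 0E F3 ED.
Big-endian: lowest address holds the most-significant byte.
So the memory order matches the most-significant-first order: 0E F3 ED.

0E F3 ED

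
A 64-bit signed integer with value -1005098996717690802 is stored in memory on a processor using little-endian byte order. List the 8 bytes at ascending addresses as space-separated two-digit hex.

Two's complement of -1005098996717690802 in 64 bits: 1005098996717690802 = 0x0DF2D43657759FB2; invert → 0xF20D2BC9A88A604D; add 1 → 0xF20D2BC9A88A604E.
Split into bytes (most-significant first): F2 0D 2B C9 A8 8A 60 4E.
Little-endian stores the least-significant byte at the lowest address.
So at ascending addresses the bytes are 4E 60 8A A8 C9 2B 0D F2.

4E 60 8A A8 C9 2B 0D F2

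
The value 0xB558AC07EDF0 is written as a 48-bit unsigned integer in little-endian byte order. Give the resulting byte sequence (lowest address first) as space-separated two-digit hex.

Split into bytes (most-significant first): B5 58 AC 07 ED F0.
Little-endian: lowest address holds the least-significant byte.
So at ascending addresses the bytes are F0 ED 07 AC 58 B5.

F0 ED 07 AC 58 B5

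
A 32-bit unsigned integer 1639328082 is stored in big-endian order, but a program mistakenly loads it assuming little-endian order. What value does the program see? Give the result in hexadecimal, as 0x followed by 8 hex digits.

1639328082 in 32-bit hexadecimal is 0x61B62952.
Stored big-endian, the bytes at ascending addresses are 61 B6 29 52.
Read back as little-endian, the first byte is least significant, giving 0x5229B661.

0x5229B661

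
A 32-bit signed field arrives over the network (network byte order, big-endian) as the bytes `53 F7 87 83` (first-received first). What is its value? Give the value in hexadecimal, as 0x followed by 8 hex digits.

Big-endian stores the most-significant byte at the lowest address.
The bytes are already most-significant first: 0x53F78783.

0x53F78783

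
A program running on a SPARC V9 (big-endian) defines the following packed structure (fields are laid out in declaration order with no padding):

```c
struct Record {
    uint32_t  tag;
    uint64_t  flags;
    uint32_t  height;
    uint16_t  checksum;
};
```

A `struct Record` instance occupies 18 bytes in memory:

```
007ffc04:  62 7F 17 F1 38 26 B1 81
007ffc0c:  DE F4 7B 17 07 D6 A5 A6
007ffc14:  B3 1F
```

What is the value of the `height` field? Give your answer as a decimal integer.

`height` follows `tag` (4 B), `flags` (8 B), so it starts at offset 4 + 8 = 12 and occupies 4 bytes.
Bytes at offsets 12..15: 07 D6 A5 A6.
Big-endian: lowest address holds the most-significant byte.
The bytes are already most-significant first: 0x07D6A5A6.
0x07D6A5A6 = 131507622.

131507622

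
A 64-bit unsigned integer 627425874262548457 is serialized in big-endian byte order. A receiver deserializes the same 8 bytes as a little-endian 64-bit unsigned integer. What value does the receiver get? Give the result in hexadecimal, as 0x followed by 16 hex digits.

627425874262548457 in 64-bit hexadecimal is 0x08B51082264EDFE9.
Stored big-endian, the bytes at ascending addresses are 08 B5 10 82 26 4E DF E9.
Read back as little-endian, the first byte is least significant, giving 0xE9DF4E268210B508.

0xE9DF4E268210B508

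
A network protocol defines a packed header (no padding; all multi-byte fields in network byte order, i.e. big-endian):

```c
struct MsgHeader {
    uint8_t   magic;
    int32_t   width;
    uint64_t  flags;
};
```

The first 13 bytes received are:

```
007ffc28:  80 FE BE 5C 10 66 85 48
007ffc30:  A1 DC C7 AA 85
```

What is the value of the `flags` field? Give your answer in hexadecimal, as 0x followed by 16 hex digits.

`flags` follows `magic` (1 B), `width` (4 B), so it starts at offset 1 + 4 = 5 and occupies 8 bytes.
Bytes at offsets 5..12: 66 85 48 A1 DC C7 AA 85.
In big-endian order the high byte comes first in memory.
The bytes are already most-significant first: 0x668548A1DCC7AA85.

0x668548A1DCC7AA85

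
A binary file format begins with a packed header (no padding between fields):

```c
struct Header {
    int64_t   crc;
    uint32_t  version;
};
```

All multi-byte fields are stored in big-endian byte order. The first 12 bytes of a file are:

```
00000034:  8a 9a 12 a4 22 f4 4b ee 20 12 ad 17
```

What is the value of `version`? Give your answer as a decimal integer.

`version` follows `crc` (8 bytes), so it starts at byte offset 8 and occupies 4 bytes.
Bytes at offsets 8..11: 20 12 AD 17.
Big-endian: lowest address holds the most-significant byte.
The bytes are already most-significant first: 0x2012AD17.
0x2012AD17 = 538094871.

538094871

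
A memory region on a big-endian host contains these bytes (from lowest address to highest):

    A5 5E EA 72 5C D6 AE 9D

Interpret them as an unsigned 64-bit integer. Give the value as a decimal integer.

Big-endian stores the most-significant byte at the lowest address.
The bytes are already most-significant first: 0xA55EEA725CD6AE9D.
0xA55EEA725CD6AE9D = 11916219440973655709.

11916219440973655709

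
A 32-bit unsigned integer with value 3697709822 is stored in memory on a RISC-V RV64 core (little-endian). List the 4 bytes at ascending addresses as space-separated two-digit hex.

3697709822 in hexadecimal, padded to 32 bits, is 0xDC6692FE.
Split into bytes (most-significant first): DC 66 92 FE.
Little-endian: lowest address holds the least-significant byte.
So at ascending addresses the bytes are FE 92 66 DC.

FE 92 66 DC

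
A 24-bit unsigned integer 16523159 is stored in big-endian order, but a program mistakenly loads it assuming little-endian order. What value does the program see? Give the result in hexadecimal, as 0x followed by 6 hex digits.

16523159 in 24-bit hexadecimal is 0xFC1F97.
Stored big-endian, the bytes at ascending addresses are FC 1F 97.
Read back as little-endian, the first byte is least significant, giving 0x971FFC.

0x971FFC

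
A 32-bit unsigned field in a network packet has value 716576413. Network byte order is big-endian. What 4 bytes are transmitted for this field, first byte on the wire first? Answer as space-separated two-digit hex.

716576413 in hexadecimal, padded to 32 bits, is 0x2AB6169D.
Split into bytes (most-significant first): 2A B6 16 9D.
Big-endian stores the most-significant byte at the lowest address.
So the memory order matches the most-significant-first order: 2A B6 16 9D.

2A B6 16 9D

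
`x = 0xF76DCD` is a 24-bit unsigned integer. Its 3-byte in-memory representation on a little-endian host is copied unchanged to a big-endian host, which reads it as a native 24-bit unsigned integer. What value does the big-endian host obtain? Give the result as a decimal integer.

13463031

Stored little-endian, the bytes at ascending addresses are CD 6D F7.
Read back as big-endian, the last byte is least significant, giving 0xCD6DF7.
0xCD6DF7 = 13463031.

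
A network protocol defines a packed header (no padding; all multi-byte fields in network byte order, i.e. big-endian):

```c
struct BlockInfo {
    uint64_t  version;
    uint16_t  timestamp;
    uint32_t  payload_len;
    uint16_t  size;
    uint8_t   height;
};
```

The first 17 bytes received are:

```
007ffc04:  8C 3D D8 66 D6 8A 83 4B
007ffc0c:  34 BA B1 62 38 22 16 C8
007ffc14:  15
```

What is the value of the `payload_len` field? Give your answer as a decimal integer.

2976004130

`payload_len` follows `version` (8 B), `timestamp` (2 B), so it starts at offset 8 + 2 = 10 and occupies 4 bytes.
Bytes at offsets 10..13: B1 62 38 22.
Big-endian stores the most-significant byte at the lowest address.
The bytes are already most-significant first: 0xB1623822.
0xB1623822 = 2976004130.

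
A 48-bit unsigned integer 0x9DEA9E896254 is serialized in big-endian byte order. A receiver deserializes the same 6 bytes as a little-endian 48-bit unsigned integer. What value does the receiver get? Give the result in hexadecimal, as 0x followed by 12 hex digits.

0x5462899EEA9D

Stored big-endian, the bytes at ascending addresses are 9D EA 9E 89 62 54.
Read back as little-endian, the first byte is least significant, giving 0x5462899EEA9D.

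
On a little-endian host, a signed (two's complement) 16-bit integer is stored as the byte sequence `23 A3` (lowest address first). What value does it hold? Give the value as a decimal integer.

-23773

Little-endian: lowest address holds the least-significant byte.
Reassemble most-significant byte first: A3 23 → 0xA323.
Top bit is set, so as a signed 16-bit value this is 0xA323 − 2^16 = -23773.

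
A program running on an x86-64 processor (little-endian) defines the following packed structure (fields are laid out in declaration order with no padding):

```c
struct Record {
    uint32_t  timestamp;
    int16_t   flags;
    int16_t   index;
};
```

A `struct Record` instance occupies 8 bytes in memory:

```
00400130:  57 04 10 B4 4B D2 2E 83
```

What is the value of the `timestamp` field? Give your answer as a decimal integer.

3020948567

`timestamp` is the first field, at byte offset 0, occupying 4 bytes.
Bytes at offsets 0..3: 57 04 10 B4.
In little-endian order the low byte comes first in memory.
Reassemble most-significant byte first: B4 10 04 57 → 0xB4100457.
0xB4100457 = 3020948567.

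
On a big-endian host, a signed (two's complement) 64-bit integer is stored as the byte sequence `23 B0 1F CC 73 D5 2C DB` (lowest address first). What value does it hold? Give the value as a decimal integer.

Big-endian: lowest address holds the most-significant byte.
The bytes are already most-significant first: 0x23B01FCC73D52CDB.
0x23B01FCC73D52CDB = 2571590350205693147.

2571590350205693147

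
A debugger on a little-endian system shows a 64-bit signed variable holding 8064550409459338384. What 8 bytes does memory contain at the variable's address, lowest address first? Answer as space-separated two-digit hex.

8064550409459338384 in hexadecimal, padded to 64 bits, is 0x6FEB09DE9D0E0C90.
Split into bytes (most-significant first): 6F EB 09 DE 9D 0E 0C 90.
In little-endian order the low byte comes first in memory.
So at ascending addresses the bytes are 90 0C 0E 9D DE 09 EB 6F.

90 0C 0E 9D DE 09 EB 6F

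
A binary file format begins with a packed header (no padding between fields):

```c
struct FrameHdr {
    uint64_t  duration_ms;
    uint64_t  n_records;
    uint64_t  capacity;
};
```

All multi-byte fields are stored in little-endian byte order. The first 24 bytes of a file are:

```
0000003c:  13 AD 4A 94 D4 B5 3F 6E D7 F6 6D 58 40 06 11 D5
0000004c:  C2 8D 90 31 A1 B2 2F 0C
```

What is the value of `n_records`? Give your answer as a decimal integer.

`n_records` follows `duration_ms` (8 bytes), so it starts at byte offset 8 and occupies 8 bytes.
Bytes at offsets 8..15: D7 F6 6D 58 40 06 11 D5.
Little-endian: lowest address holds the least-significant byte.
Reassemble most-significant byte first: D5 11 06 40 58 6D F6 D7 → 0xD5110640586DF6D7.
0xD5110640586DF6D7 = 15353059478114006743.

15353059478114006743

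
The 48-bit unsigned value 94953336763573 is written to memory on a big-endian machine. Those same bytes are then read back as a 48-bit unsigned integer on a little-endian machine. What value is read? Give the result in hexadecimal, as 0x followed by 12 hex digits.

94953336763573 in 48-bit hexadecimal is 0x565C0BE874B5.
Stored big-endian, the bytes at ascending addresses are 56 5C 0B E8 74 B5.
Read back as little-endian, the first byte is least significant, giving 0xB574E80B5C56.

0xB574E80B5C56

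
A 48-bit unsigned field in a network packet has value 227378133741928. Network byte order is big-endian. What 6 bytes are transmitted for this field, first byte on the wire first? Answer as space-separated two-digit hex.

227378133741928 in hexadecimal, padded to 48 bits, is 0xCECC98E43168.
Split into bytes (most-significant first): CE CC 98 E4 31 68.
Big-endian: lowest address holds the most-significant byte.
So the memory order matches the most-significant-first order: CE CC 98 E4 31 68.

CE CC 98 E4 31 68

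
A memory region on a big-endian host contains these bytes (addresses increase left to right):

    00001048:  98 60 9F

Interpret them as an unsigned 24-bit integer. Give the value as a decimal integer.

9986207

Big-endian stores the most-significant byte at the lowest address.
The bytes are already most-significant first: 0x98609F.
0x98609F = 9986207.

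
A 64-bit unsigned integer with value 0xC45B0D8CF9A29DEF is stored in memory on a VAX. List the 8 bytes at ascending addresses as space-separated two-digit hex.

EF 9D A2 F9 8C 0D 5B C4

Split into bytes (most-significant first): C4 5B 0D 8C F9 A2 9D EF.
Little-endian stores the least-significant byte at the lowest address.
So at ascending addresses the bytes are EF 9D A2 F9 8C 0D 5B C4.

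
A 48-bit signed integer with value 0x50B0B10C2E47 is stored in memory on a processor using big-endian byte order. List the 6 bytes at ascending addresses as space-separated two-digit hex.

Split into bytes (most-significant first): 50 B0 B1 0C 2E 47.
Big-endian stores the most-significant byte at the lowest address.
So the memory order matches the most-significant-first order: 50 B0 B1 0C 2E 47.

50 B0 B1 0C 2E 47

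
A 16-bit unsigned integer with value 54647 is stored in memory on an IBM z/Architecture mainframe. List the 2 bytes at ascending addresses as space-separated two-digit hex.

54647 in hexadecimal, padded to 16 bits, is 0xD577.
Split into bytes (most-significant first): D5 77.
In big-endian order the high byte comes first in memory.
So the memory order matches the most-significant-first order: D5 77.

D5 77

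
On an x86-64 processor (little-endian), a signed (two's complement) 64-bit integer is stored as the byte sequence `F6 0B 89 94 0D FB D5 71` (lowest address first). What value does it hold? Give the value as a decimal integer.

8202738332070382582

In little-endian order the low byte comes first in memory.
Reassemble most-significant byte first: 71 D5 FB 0D 94 89 0B F6 → 0x71D5FB0D94890BF6.
0x71D5FB0D94890BF6 = 8202738332070382582.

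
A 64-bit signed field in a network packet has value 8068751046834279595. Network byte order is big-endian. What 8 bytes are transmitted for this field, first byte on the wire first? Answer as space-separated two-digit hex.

8068751046834279595 in hexadecimal, padded to 64 bits, is 0x6FF9F653B79E54AB.
Split into bytes (most-significant first): 6F F9 F6 53 B7 9E 54 AB.
Big-endian stores the most-significant byte at the lowest address.
So the memory order matches the most-significant-first order: 6F F9 F6 53 B7 9E 54 AB.

6F F9 F6 53 B7 9E 54 AB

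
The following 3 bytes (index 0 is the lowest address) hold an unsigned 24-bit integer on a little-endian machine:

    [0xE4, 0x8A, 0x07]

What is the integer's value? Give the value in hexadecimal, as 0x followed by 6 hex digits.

0x078AE4

In little-endian order the low byte comes first in memory.
Reassemble most-significant byte first: 07 8A E4 → 0x078AE4.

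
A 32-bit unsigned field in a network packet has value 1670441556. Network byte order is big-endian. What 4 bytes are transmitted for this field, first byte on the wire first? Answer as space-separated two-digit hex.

63 90 EA 54

1670441556 in hexadecimal, padded to 32 bits, is 0x6390EA54.
Split into bytes (most-significant first): 63 90 EA 54.
In big-endian order the high byte comes first in memory.
So the memory order matches the most-significant-first order: 63 90 EA 54.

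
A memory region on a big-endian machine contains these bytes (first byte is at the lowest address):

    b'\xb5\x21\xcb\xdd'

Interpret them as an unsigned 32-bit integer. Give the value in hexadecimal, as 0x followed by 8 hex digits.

In big-endian order the high byte comes first in memory.
The bytes are already most-significant first: 0xB521CBDD.

0xB521CBDD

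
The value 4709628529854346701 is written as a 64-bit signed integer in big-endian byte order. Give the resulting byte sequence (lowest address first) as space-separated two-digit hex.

41 5B F6 31 FA 03 75 CD

4709628529854346701 in hexadecimal, padded to 64 bits, is 0x415BF631FA0375CD.
Split into bytes (most-significant first): 41 5B F6 31 FA 03 75 CD.
Big-endian stores the most-significant byte at the lowest address.
So the memory order matches the most-significant-first order: 41 5B F6 31 FA 03 75 CD.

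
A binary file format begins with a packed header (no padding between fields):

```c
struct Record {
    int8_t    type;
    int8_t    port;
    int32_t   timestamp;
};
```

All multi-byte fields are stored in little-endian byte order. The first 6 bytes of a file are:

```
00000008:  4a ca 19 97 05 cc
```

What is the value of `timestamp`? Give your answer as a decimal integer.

-872048871

`timestamp` follows `type` (1 B), `port` (1 B), so it starts at offset 1 + 1 = 2 and occupies 4 bytes.
Bytes at offsets 2..5: 19 97 05 CC.
Little-endian: lowest address holds the least-significant byte.
Reassemble most-significant byte first: CC 05 97 19 → 0xCC059719.
Top bit is set, so as a signed 32-bit value this is 0xCC059719 − 2^32 = -872048871.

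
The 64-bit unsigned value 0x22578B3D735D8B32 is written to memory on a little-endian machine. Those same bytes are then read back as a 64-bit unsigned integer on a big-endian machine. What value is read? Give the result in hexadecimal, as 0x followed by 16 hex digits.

Stored little-endian, the bytes at ascending addresses are 32 8B 5D 73 3D 8B 57 22.
Read back as big-endian, the last byte is least significant, giving 0x328B5D733D8B5722.

0x328B5D733D8B5722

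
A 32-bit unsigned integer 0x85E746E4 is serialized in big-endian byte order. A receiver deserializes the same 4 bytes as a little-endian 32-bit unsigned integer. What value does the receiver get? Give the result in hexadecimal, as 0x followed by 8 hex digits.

Stored big-endian, the bytes at ascending addresses are 85 E7 46 E4.
Read back as little-endian, the first byte is least significant, giving 0xE446E785.

0xE446E785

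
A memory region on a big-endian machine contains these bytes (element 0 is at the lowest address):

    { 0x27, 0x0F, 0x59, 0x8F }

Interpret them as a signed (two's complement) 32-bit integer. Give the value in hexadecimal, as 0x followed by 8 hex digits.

0x270F598F

Big-endian: lowest address holds the most-significant byte.
The bytes are already most-significant first: 0x270F598F.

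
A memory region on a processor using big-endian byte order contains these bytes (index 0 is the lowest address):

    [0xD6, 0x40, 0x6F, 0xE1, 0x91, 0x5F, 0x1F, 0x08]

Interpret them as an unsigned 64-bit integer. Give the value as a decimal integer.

15438462537223315208

Big-endian stores the most-significant byte at the lowest address.
The bytes are already most-significant first: 0xD6406FE1915F1F08.
0xD6406FE1915F1F08 = 15438462537223315208.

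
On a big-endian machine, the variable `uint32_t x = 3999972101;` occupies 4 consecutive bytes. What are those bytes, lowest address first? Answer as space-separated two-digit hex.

3999972101 in hexadecimal, padded to 32 bits, is 0xEE6ABB05.
Split into bytes (most-significant first): EE 6A BB 05.
Big-endian stores the most-significant byte at the lowest address.
So the memory order matches the most-significant-first order: EE 6A BB 05.

EE 6A BB 05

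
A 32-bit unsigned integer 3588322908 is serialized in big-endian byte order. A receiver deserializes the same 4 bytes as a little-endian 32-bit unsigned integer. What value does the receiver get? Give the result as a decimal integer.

3588322908 in 32-bit hexadecimal is 0xD5E1765C.
Stored big-endian, the bytes at ascending addresses are D5 E1 76 5C.
Read back as little-endian, the first byte is least significant, giving 0x5C76E1D5.
0x5C76E1D5 = 1551294933.

1551294933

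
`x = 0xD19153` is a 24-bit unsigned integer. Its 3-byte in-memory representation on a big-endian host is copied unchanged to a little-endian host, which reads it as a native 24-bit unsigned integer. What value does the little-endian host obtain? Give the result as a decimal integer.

Stored big-endian, the bytes at ascending addresses are D1 91 53.
Read back as little-endian, the first byte is least significant, giving 0x5391D1.
0x5391D1 = 5476817.

5476817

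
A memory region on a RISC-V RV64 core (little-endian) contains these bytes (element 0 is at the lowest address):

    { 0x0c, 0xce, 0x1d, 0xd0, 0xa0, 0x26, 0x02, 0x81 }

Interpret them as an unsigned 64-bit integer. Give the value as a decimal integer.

Little-endian stores the least-significant byte at the lowest address.
Reassemble most-significant byte first: 81 02 26 A0 D0 1D CE 0C → 0x810226A0D01DCE0C.
0x810226A0D01DCE0C = 9296035052974362124.

9296035052974362124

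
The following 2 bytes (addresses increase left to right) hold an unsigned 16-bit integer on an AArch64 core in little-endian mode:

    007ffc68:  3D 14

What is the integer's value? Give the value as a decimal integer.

5181

Little-endian stores the least-significant byte at the lowest address.
Reassemble most-significant byte first: 14 3D → 0x143D.
0x143D = 5181.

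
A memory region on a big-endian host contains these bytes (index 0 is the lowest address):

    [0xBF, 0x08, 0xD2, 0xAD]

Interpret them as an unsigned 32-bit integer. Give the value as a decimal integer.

In big-endian order the high byte comes first in memory.
The bytes are already most-significant first: 0xBF08D2AD.
0xBF08D2AD = 3205026477.

3205026477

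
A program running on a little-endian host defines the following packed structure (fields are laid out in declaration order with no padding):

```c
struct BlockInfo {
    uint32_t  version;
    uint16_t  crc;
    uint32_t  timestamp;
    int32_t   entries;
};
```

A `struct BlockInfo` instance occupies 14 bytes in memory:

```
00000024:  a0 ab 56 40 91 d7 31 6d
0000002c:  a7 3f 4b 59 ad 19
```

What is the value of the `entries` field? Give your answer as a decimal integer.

430790987

`entries` follows `version` (4 B), `crc` (2 B), `timestamp` (4 B), so it starts at offset 4 + 2 + 4 = 10 and occupies 4 bytes.
Bytes at offsets 10..13: 4B 59 AD 19.
In little-endian order the low byte comes first in memory.
Reassemble most-significant byte first: 19 AD 59 4B → 0x19AD594B.
0x19AD594B = 430790987.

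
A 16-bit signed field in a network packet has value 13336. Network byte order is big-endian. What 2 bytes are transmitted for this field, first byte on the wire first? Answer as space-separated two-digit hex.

13336 in hexadecimal, padded to 16 bits, is 0x3418.
Split into bytes (most-significant first): 34 18.
Big-endian stores the most-significant byte at the lowest address.
So the memory order matches the most-significant-first order: 34 18.

34 18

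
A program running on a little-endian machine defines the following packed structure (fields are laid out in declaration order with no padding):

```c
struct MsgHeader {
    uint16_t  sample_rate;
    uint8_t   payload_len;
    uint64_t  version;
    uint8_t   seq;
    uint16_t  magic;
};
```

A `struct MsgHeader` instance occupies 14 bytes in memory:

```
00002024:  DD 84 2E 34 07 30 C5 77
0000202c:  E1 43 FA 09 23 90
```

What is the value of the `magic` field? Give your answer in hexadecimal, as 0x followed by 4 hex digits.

`magic` follows `sample_rate` (2 B), `payload_len` (1 B), `version` (8 B), `seq` (1 B), so it starts at offset 2 + 1 + 8 + 1 = 12 and occupies 2 bytes.
Bytes at offsets 12..13: 23 90.
In little-endian order the low byte comes first in memory.
Reassemble most-significant byte first: 90 23 → 0x9023.

0x9023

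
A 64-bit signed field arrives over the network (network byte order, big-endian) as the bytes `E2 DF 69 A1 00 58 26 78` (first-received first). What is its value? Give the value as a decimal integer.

-2098842761114933640

Big-endian stores the most-significant byte at the lowest address.
The bytes are already most-significant first: 0xE2DF69A100582678.
Top bit is set, so as a signed 64-bit value this is 0xE2DF69A100582678 − 2^64 = -2098842761114933640.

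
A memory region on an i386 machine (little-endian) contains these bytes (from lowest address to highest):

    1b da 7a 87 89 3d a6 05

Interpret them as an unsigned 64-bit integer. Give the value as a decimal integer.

407080477216397851

Little-endian: lowest address holds the least-significant byte.
Reassemble most-significant byte first: 05 A6 3D 89 87 7A DA 1B → 0x05A63D89877ADA1B.
0x05A63D89877ADA1B = 407080477216397851.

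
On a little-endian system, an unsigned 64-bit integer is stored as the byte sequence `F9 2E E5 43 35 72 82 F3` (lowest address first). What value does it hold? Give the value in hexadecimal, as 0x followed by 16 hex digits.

0xF382723543E52EF9

Little-endian stores the least-significant byte at the lowest address.
Reassemble most-significant byte first: F3 82 72 35 43 E5 2E F9 → 0xF382723543E52EF9.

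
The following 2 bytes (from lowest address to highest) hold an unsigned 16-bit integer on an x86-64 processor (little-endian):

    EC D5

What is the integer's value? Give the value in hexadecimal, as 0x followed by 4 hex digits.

0xD5EC

In little-endian order the low byte comes first in memory.
Reassemble most-significant byte first: D5 EC → 0xD5EC.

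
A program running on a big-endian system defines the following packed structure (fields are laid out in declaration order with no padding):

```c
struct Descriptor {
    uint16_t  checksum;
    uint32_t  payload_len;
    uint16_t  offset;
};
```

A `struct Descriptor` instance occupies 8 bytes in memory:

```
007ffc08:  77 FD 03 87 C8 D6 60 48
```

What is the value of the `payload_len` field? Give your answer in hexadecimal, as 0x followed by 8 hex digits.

`payload_len` follows `checksum` (2 bytes), so it starts at byte offset 2 and occupies 4 bytes.
Bytes at offsets 2..5: 03 87 C8 D6.
Big-endian: lowest address holds the most-significant byte.
The bytes are already most-significant first: 0x0387C8D6.

0x0387C8D6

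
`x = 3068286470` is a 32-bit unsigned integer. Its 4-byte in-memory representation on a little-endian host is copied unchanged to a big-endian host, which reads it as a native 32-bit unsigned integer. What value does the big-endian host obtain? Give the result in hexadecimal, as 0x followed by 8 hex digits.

3068286470 in 32-bit hexadecimal is 0xB6E25606.
Stored little-endian, the bytes at ascending addresses are 06 56 E2 B6.
Read back as big-endian, the last byte is least significant, giving 0x0656E2B6.

0x0656E2B6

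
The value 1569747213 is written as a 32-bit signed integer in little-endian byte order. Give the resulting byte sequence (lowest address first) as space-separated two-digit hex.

1569747213 in hexadecimal, padded to 32 bits, is 0x5D90710D.
Split into bytes (most-significant first): 5D 90 71 0D.
Little-endian: lowest address holds the least-significant byte.
So at ascending addresses the bytes are 0D 71 90 5D.

0D 71 90 5D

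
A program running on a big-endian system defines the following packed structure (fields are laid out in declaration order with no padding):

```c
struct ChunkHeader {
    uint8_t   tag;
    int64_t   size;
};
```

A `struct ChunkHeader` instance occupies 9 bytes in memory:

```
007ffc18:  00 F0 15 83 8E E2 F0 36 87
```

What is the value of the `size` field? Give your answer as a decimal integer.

-1146865880379935097

`size` follows `tag` (1 byte), so it starts at byte offset 1 and occupies 8 bytes.
Bytes at offsets 1..8: F0 15 83 8E E2 F0 36 87.
Big-endian: lowest address holds the most-significant byte.
The bytes are already most-significant first: 0xF015838EE2F03687.
Top bit is set, so as a signed 64-bit value this is 0xF015838EE2F03687 − 2^64 = -1146865880379935097.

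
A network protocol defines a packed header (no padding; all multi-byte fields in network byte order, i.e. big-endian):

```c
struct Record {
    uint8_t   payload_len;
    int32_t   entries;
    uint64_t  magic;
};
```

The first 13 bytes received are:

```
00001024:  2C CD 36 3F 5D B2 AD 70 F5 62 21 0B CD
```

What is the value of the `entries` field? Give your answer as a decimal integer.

`entries` follows `payload_len` (1 byte), so it starts at byte offset 1 and occupies 4 bytes.
Bytes at offsets 1..4: CD 36 3F 5D.
In big-endian order the high byte comes first in memory.
The bytes are already most-significant first: 0xCD363F5D.
Top bit is set, so as a signed 32-bit value this is 0xCD363F5D − 2^32 = -852082851.

-852082851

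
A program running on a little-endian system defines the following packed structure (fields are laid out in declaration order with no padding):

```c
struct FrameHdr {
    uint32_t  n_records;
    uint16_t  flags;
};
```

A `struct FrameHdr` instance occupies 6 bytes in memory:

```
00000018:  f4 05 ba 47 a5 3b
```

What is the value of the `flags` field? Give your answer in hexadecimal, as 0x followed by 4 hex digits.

`flags` follows `n_records` (4 bytes), so it starts at byte offset 4 and occupies 2 bytes.
Bytes at offsets 4..5: A5 3B.
Little-endian: lowest address holds the least-significant byte.
Reassemble most-significant byte first: 3B A5 → 0x3BA5.

0x3BA5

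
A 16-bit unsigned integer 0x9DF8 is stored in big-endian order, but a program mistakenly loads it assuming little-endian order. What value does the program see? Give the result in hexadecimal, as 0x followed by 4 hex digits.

0xF89D

Stored big-endian, the bytes at ascending addresses are 9D F8.
Read back as little-endian, the first byte is least significant, giving 0xF89D.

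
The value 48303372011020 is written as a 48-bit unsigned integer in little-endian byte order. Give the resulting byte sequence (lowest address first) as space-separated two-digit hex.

0C 86 54 81 EE 2B

48303372011020 in hexadecimal, padded to 48 bits, is 0x2BEE8154860C.
Split into bytes (most-significant first): 2B EE 81 54 86 0C.
Little-endian stores the least-significant byte at the lowest address.
So at ascending addresses the bytes are 0C 86 54 81 EE 2B.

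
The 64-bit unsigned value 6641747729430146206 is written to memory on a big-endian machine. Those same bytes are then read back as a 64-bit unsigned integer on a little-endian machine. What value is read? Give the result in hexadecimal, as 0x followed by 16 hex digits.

6641747729430146206 in 64-bit hexadecimal is 0x5C2C3A5ED470EC9E.
Stored big-endian, the bytes at ascending addresses are 5C 2C 3A 5E D4 70 EC 9E.
Read back as little-endian, the first byte is least significant, giving 0x9EEC70D45E3A2C5C.

0x9EEC70D45E3A2C5C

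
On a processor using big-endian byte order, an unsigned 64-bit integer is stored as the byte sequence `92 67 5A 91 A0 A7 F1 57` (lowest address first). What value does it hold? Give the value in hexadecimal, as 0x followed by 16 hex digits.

0x92675A91A0A7F157

Big-endian: lowest address holds the most-significant byte.
The bytes are already most-significant first: 0x92675A91A0A7F157.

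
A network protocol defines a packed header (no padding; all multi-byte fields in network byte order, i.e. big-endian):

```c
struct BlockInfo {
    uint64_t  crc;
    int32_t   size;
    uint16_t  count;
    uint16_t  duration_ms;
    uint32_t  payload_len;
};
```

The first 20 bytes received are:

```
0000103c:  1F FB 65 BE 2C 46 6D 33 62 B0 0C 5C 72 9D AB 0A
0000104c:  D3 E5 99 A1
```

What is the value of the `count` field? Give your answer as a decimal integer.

29341

`count` follows `crc` (8 B), `size` (4 B), so it starts at offset 8 + 4 = 12 and occupies 2 bytes.
Bytes at offsets 12..13: 72 9D.
Big-endian: lowest address holds the most-significant byte.
The bytes are already most-significant first: 0x729D.
0x729D = 29341.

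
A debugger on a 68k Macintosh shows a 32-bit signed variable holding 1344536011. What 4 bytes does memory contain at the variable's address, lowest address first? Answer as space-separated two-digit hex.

50 23 FD CB

1344536011 in hexadecimal, padded to 32 bits, is 0x5023FDCB.
Split into bytes (most-significant first): 50 23 FD CB.
In big-endian order the high byte comes first in memory.
So the memory order matches the most-significant-first order: 50 23 FD CB.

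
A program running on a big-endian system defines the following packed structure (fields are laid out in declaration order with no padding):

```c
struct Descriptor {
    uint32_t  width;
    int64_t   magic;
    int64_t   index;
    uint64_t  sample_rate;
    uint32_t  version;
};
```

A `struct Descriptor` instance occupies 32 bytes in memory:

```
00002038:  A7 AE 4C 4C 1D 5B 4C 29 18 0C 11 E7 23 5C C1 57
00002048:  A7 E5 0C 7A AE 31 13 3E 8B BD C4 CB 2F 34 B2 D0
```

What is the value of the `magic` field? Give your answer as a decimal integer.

`magic` follows `width` (4 bytes), so it starts at byte offset 4 and occupies 8 bytes.
Bytes at offsets 4..11: 1D 5B 4C 29 18 0C 11 E7.
In big-endian order the high byte comes first in memory.
The bytes are already most-significant first: 0x1D5B4C29180C11E7.
0x1D5B4C29180C11E7 = 2115368189361394151.

2115368189361394151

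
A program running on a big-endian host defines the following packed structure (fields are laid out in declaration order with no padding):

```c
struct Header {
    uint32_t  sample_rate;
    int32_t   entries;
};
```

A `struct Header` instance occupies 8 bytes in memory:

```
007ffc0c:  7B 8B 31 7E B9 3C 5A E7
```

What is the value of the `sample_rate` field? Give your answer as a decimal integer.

`sample_rate` is the first field, at byte offset 0, occupying 4 bytes.
Bytes at offsets 0..3: 7B 8B 31 7E.
Big-endian stores the most-significant byte at the lowest address.
The bytes are already most-significant first: 0x7B8B317E.
0x7B8B317E = 2072719742.

2072719742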